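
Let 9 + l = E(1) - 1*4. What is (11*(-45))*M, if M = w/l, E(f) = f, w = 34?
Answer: 2805/2 ≈ 1402.5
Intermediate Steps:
l = -12 (l = -9 + (1 - 1*4) = -9 + (1 - 4) = -9 - 3 = -12)
M = -17/6 (M = 34/(-12) = 34*(-1/12) = -17/6 ≈ -2.8333)
(11*(-45))*M = (11*(-45))*(-17/6) = -495*(-17/6) = 2805/2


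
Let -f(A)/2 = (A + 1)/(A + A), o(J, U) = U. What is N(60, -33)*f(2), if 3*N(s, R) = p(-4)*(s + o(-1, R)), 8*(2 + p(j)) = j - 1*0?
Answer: 135/4 ≈ 33.750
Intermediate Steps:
p(j) = -2 + j/8 (p(j) = -2 + (j - 1*0)/8 = -2 + (j + 0)/8 = -2 + j/8)
f(A) = -(1 + A)/A (f(A) = -2*(A + 1)/(A + A) = -2*(1 + A)/(2*A) = -2*(1 + A)*1/(2*A) = -(1 + A)/A)
N(s, R) = -5*R/6 - 5*s/6 (N(s, R) = ((-2 + (1/8)*(-4))*(s + R))/3 = ((-2 - 1/2)*(R + s))/3 = (-5*(R + s)/2)/3 = (-5*R/2 - 5*s/2)/3 = -5*R/6 - 5*s/6)
N(60, -33)*f(2) = (-5/6*(-33) - 5/6*60)*((-1 - 1*2)/2) = (55/2 - 50)*((-1 - 2)/2) = -45*(-3)/4 = -45/2*(-3/2) = 135/4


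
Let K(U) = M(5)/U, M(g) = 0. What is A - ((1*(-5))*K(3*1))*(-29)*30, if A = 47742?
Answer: 47742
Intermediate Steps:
K(U) = 0 (K(U) = 0/U = 0)
A - ((1*(-5))*K(3*1))*(-29)*30 = 47742 - ((1*(-5))*0)*(-29)*30 = 47742 - -5*0*(-29)*30 = 47742 - 0*(-29)*30 = 47742 - 0*30 = 47742 - 1*0 = 47742 + 0 = 47742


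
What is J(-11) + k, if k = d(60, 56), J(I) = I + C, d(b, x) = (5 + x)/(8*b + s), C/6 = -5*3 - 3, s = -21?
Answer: -54560/459 ≈ -118.87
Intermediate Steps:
C = -108 (C = 6*(-5*3 - 3) = 6*(-15 - 3) = 6*(-18) = -108)
d(b, x) = (5 + x)/(-21 + 8*b) (d(b, x) = (5 + x)/(8*b - 21) = (5 + x)/(-21 + 8*b))
J(I) = -108 + I (J(I) = I - 108 = -108 + I)
k = 61/459 (k = (5 + 56)/(-21 + 8*60) = 61/(-21 + 480) = 61/459 ≈ 0.13290)
J(-11) + k = (-108 - 11) + 61/459 = -119 + 61/459 = -54560/459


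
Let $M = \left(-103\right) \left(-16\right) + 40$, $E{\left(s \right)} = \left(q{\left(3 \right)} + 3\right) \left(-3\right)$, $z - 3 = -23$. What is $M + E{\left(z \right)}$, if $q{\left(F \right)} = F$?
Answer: $1670$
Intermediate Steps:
$z = -20$ ($z = 3 - 23 = -20$)
$E{\left(s \right)} = -18$ ($E{\left(s \right)} = \left(3 + 3\right) \left(-3\right) = 6 \left(-3\right) = -18$)
$M = 1688$ ($M = 1648 + 40 = 1688$)
$M + E{\left(z \right)} = 1688 - 18 = 1670$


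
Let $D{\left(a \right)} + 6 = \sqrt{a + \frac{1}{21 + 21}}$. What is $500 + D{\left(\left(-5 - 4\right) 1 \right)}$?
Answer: $494 + \frac{i \sqrt{15834}}{42} \approx 494.0 + 2.996 i$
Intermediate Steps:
$D{\left(a \right)} = -6 + \sqrt{\frac{1}{42} + a}$ ($D{\left(a \right)} = -6 + \sqrt{a + \frac{1}{21 + 21}} = -6 + \sqrt{a + \frac{1}{42}} = -6 + \sqrt{\frac{1}{42} + a}$)
$500 + D{\left(\left(-5 - 4\right) 1 \right)} = 500 - \left(6 - \frac{\sqrt{42 + 1764 \left(-5 - 4\right) 1}}{42}\right) = 500 - \left(6 - \frac{\sqrt{42 + 1764 \left(\left(-9\right) 1\right)}}{42}\right) = 500 - \left(6 - \frac{\sqrt{42 + 1764 \left(-9\right)}}{42}\right) = 500 - \left(6 - \frac{\sqrt{42 - 15876}}{42}\right) = 500 - \left(6 - \frac{\sqrt{-15834}}{42}\right) = 500 - \left(6 - \frac{i \sqrt{15834}}{42}\right) = 494 + \frac{i \sqrt{15834}}{42}$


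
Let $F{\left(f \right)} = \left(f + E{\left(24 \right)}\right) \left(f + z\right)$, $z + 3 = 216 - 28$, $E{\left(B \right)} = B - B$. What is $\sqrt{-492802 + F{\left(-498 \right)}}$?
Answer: $4 i \sqrt{21058} \approx 580.46 i$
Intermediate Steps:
$E{\left(B \right)} = 0$
$z = 185$ ($z = -3 + \left(216 - 28\right) = -3 + 188 = 185$)
$F{\left(f \right)} = f \left(185 + f\right)$ ($F{\left(f \right)} = \left(f + 0\right) \left(f + 185\right) = f \left(185 + f\right)$)
$\sqrt{-492802 + F{\left(-498 \right)}} = \sqrt{-492802 - 498 \left(185 - 498\right)} = \sqrt{-492802 - -155874} = \sqrt{-492802 + 155874} = \sqrt{-336928} = 4 i \sqrt{21058}$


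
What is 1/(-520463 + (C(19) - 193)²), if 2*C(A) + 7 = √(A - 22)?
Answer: 2*I/(-963703*I + 393*√3) ≈ -2.0753e-6 + 1.4659e-9*I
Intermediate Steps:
C(A) = -7/2 + √(-22 + A)/2 (C(A) = -7/2 + √(A - 22)/2 = -7/2 + √(-22 + A)/2)
1/(-520463 + (C(19) - 193)²) = 1/(-520463 + ((-7/2 + √(-22 + 19)/2) - 193)²) = 1/(-520463 + ((-7/2 + √(-3)/2) - 193)²) = 1/(-520463 + ((-7/2 + (I*√3)/2) - 193)²) = 1/(-520463 + ((-7/2 + I*√3/2) - 193)²) = 1/(-520463 + (-393/2 + I*√3/2)²)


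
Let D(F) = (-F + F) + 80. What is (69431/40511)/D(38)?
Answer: 69431/3240880 ≈ 0.021423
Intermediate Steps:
D(F) = 80 (D(F) = 0 + 80 = 80)
(69431/40511)/D(38) = (69431/40511)/80 = (69431*(1/40511))*(1/80) = (69431/40511)*(1/80) = 69431/3240880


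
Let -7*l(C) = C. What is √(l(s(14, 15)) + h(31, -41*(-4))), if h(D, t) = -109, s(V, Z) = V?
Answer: I*√111 ≈ 10.536*I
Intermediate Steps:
l(C) = -C/7
√(l(s(14, 15)) + h(31, -41*(-4))) = √(-⅐*14 - 109) = √(-2 - 109) = √(-111) = I*√111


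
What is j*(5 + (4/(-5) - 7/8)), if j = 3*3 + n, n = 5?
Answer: 931/20 ≈ 46.550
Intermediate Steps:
j = 14 (j = 3*3 + 5 = 9 + 5 = 14)
j*(5 + (4/(-5) - 7/8)) = 14*(5 + (4/(-5) - 7/8)) = 14*(5 + (4*(-1/5) - 7*1/8)) = 14*(5 + (-4/5 - 7/8)) = 14*(5 - 67/40) = 14*(133/40) = 931/20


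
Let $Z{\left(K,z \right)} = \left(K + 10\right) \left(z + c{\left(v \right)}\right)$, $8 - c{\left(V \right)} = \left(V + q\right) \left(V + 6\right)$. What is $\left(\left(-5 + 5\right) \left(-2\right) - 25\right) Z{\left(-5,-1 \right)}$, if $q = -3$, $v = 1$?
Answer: $-2625$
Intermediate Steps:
$c{\left(V \right)} = 8 - \left(-3 + V\right) \left(6 + V\right)$ ($c{\left(V \right)} = 8 - \left(V - 3\right) \left(V + 6\right) = 8 - \left(-3 + V\right) \left(6 + V\right)$)
$Z{\left(K,z \right)} = \left(10 + K\right) \left(22 + z\right)$ ($Z{\left(K,z \right)} = \left(K + 10\right) \left(z - -22\right) = \left(10 + K\right) \left(z - -22\right) = \left(10 + K\right) \left(z + 22\right) = \left(10 + K\right) \left(22 + z\right)$)
$\left(\left(-5 + 5\right) \left(-2\right) - 25\right) Z{\left(-5,-1 \right)} = \left(\left(-5 + 5\right) \left(-2\right) - 25\right) \left(220 + 10 \left(-1\right) + 22 \left(-5\right) - -5\right) = \left(0 \left(-2\right) - 25\right) \left(220 - 10 - 110 + 5\right) = \left(0 - 25\right) 105 = \left(-25\right) 105 = -2625$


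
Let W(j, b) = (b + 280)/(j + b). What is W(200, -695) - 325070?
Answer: -32181847/99 ≈ -3.2507e+5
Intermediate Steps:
W(j, b) = (280 + b)/(b + j)
W(200, -695) - 325070 = (280 - 695)/(-695 + 200) - 325070 = -415/(-495) - 325070 = -1/495*(-415) - 325070 = 83/99 - 325070 = -32181847/99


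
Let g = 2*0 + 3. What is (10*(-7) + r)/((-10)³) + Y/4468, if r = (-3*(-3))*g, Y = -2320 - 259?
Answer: -596719/1117000 ≈ -0.53422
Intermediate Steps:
Y = -2579
g = 3 (g = 0 + 3 = 3)
r = 27 (r = -3*(-3)*3 = 9*3 = 27)
(10*(-7) + r)/((-10)³) + Y/4468 = (10*(-7) + 27)/((-10)³) - 2579/4468 = (-70 + 27)/(-1000) - 2579*1/4468 = -43*(-1/1000) - 2579/4468 = 43/1000 - 2579/4468 = -596719/1117000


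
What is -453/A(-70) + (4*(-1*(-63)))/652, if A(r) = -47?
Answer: 76800/7661 ≈ 10.025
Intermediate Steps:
-453/A(-70) + (4*(-1*(-63)))/652 = -453/(-47) + (4*(-1*(-63)))/652 = -453*(-1/47) + (4*63)*(1/652) = 453/47 + 252*(1/652) = 453/47 + 63/163 = 76800/7661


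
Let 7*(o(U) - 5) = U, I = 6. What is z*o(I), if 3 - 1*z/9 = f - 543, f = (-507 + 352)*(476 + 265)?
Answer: 42582969/7 ≈ 6.0833e+6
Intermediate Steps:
f = -114855 (f = -155*741 = -114855)
o(U) = 5 + U/7
z = 1038609 (z = 27 - 9*(-114855 - 543) = 27 - 9*(-115398) = 27 + 1038582 = 1038609)
z*o(I) = 1038609*(5 + (⅐)*6) = 1038609*(5 + 6/7) = 1038609*(41/7) = 42582969/7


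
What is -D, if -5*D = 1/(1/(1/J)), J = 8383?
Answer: 1/41915 ≈ 2.3858e-5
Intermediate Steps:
D = -1/41915 (D = -1/(5*8383) = -1/(5*(1/(1/8383))) = -1/5/8383 = -1/5*1/8383 = -1/41915 ≈ -2.3858e-5)
-D = -1*(-1/41915) = 1/41915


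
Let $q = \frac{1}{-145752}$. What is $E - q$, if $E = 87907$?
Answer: $\frac{12812621065}{145752} \approx 87907.0$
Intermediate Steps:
$q = - \frac{1}{145752} \approx -6.861 \cdot 10^{-6}$
$E - q = 87907 - - \frac{1}{145752} = 87907 + \frac{1}{145752} = \frac{12812621065}{145752}$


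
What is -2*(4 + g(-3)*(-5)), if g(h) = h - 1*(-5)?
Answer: 12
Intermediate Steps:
g(h) = 5 + h (g(h) = h + 5 = 5 + h)
-2*(4 + g(-3)*(-5)) = -2*(4 + (5 - 3)*(-5)) = -2*(4 + 2*(-5)) = -2*(4 - 10) = -2*(-6) = 12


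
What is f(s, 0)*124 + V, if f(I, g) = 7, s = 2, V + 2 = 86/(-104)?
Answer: 44989/52 ≈ 865.17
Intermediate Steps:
V = -147/52 (V = -2 + 86/(-104) = -2 + 86*(-1/104) = -2 - 43/52 = -147/52 ≈ -2.8269)
f(s, 0)*124 + V = 7*124 - 147/52 = 868 - 147/52 = 44989/52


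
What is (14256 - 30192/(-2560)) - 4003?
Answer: 1642367/160 ≈ 10265.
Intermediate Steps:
(14256 - 30192/(-2560)) - 4003 = (14256 - 30192*(-1/2560)) - 4003 = (14256 + 1887/160) - 4003 = 2282847/160 - 4003 = 1642367/160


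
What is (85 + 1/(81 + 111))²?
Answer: 266375041/36864 ≈ 7225.9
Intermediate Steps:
(85 + 1/(81 + 111))² = (85 + 1/192)² = (16321/192)² = 266375041/36864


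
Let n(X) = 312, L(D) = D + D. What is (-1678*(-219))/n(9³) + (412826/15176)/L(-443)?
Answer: 102937721905/87398584 ≈ 1177.8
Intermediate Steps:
L(D) = 2*D
(-1678*(-219))/n(9³) + (412826/15176)/L(-443) = -1678*(-219)/312 + (412826/15176)/((2*(-443))) = 367482*(1/312) + (412826*(1/15176))/(-886) = 61247/52 + (206413/7588)*(-1/886) = 61247/52 - 206413/6722968 = 102937721905/87398584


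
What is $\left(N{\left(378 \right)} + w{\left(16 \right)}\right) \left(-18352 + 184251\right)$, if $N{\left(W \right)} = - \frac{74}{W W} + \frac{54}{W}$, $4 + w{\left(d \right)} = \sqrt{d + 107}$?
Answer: $- \frac{45721598501}{71442} + 165899 \sqrt{123} \approx 1.1999 \cdot 10^{6}$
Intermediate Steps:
$w{\left(d \right)} = -4 + \sqrt{107 + d}$ ($w{\left(d \right)} = -4 + \sqrt{d + 107} = -4 + \sqrt{107 + d}$)
$N{\left(W \right)} = - \frac{74}{W^{2}} + \frac{54}{W}$
$\left(N{\left(378 \right)} + w{\left(16 \right)}\right) \left(-18352 + 184251\right) = \left(\frac{2 \left(-37 + 27 \cdot 378\right)}{142884} - \left(4 - \sqrt{107 + 16}\right)\right) \left(-18352 + 184251\right) = \left(2 \cdot \frac{1}{142884} \left(-37 + 10206\right) - \left(4 - \sqrt{123}\right)\right) 165899 = \left(2 \cdot \frac{1}{142884} \cdot 10169 - \left(4 - \sqrt{123}\right)\right) 165899 = \left(\frac{10169}{71442} - \left(4 - \sqrt{123}\right)\right) 165899 = \left(- \frac{275599}{71442} + \sqrt{123}\right) 165899 = - \frac{45721598501}{71442} + 165899 \sqrt{123}$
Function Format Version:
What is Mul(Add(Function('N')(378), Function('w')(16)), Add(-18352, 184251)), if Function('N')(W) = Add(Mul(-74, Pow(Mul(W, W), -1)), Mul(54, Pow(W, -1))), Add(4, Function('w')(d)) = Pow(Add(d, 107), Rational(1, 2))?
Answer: Add(Rational(-45721598501, 71442), Mul(165899, Pow(123, Rational(1, 2)))) ≈ 1.1999e+6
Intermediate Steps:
Function('w')(d) = Add(-4, Pow(Add(107, d), Rational(1, 2))) (Function('w')(d) = Add(-4, Pow(Add(d, 107), Rational(1, 2))) = Add(-4, Pow(Add(107, d), Rational(1, 2))))
Function('N')(W) = Add(Mul(-74, Pow(W, -2)), Mul(54, Pow(W, -1))) (Function('N')(W) = Add(Mul(-74, Pow(Pow(W, 2), -1)), Mul(54, Pow(W, -1))) = Add(Mul(-74, Pow(W, -2)), Mul(54, Pow(W, -1))))
Mul(Add(Function('N')(378), Function('w')(16)), Add(-18352, 184251)) = Mul(Add(Mul(2, Pow(378, -2), Add(-37, Mul(27, 378))), Add(-4, Pow(Add(107, 16), Rational(1, 2)))), Add(-18352, 184251)) = Mul(Add(Mul(2, Rational(1, 142884), Add(-37, 10206)), Add(-4, Pow(123, Rational(1, 2)))), 165899) = Mul(Add(Mul(2, Rational(1, 142884), 10169), Add(-4, Pow(123, Rational(1, 2)))), 165899) = Mul(Add(Rational(10169, 71442), Add(-4, Pow(123, Rational(1, 2)))), 165899) = Mul(Add(Rational(-275599, 71442), Pow(123, Rational(1, 2))), 165899) = Add(Rational(-45721598501, 71442), Mul(165899, Pow(123, Rational(1, 2))))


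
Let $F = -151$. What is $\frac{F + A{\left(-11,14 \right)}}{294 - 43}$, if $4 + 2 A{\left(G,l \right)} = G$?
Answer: $- \frac{317}{502} \approx -0.63147$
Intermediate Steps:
$A{\left(G,l \right)} = -2 + \frac{G}{2}$
$\frac{F + A{\left(-11,14 \right)}}{294 - 43} = \frac{-151 + \left(-2 + \frac{1}{2} \left(-11\right)\right)}{294 - 43} = \frac{-151 - \frac{15}{2}}{251} = \left(-151 - \frac{15}{2}\right) \frac{1}{251} = \left(- \frac{317}{2}\right) \frac{1}{251} = - \frac{317}{502}$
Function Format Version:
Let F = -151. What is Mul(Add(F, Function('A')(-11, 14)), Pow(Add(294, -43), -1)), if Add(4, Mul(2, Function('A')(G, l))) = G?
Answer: Rational(-317, 502) ≈ -0.63147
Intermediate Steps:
Function('A')(G, l) = Add(-2, Mul(Rational(1, 2), G))
Mul(Add(F, Function('A')(-11, 14)), Pow(Add(294, -43), -1)) = Mul(Add(-151, Add(-2, Mul(Rational(1, 2), -11))), Pow(Add(294, -43), -1)) = Mul(Add(-151, Add(-2, Rational(-11, 2))), Pow(251, -1)) = Mul(Add(-151, Rational(-15, 2)), Rational(1, 251)) = Mul(Rational(-317, 2), Rational(1, 251)) = Rational(-317, 502)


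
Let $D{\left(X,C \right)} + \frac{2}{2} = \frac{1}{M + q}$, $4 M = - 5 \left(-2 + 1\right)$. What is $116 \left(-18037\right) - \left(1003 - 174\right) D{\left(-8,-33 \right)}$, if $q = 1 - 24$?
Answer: $- \frac{181953965}{87} \approx -2.0914 \cdot 10^{6}$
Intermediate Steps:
$M = \frac{5}{4}$ ($M = \frac{\left(-5\right) \left(-2 + 1\right)}{4} = \frac{\left(-5\right) \left(-1\right)}{4} = \frac{1}{4} \cdot 5 = \frac{5}{4} \approx 1.25$)
$q = -23$ ($q = 1 - 24 = -23$)
$D{\left(X,C \right)} = - \frac{91}{87}$ ($D{\left(X,C \right)} = -1 + \frac{1}{\frac{5}{4} - 23} = -1 + \frac{1}{- \frac{87}{4}} = -1 - \frac{4}{87} = - \frac{91}{87}$)
$116 \left(-18037\right) - \left(1003 - 174\right) D{\left(-8,-33 \right)} = 116 \left(-18037\right) - \left(1003 - 174\right) \left(- \frac{91}{87}\right) = -2092292 - 829 \left(- \frac{91}{87}\right) = -2092292 - - \frac{75439}{87} = -2092292 + \frac{75439}{87} = - \frac{181953965}{87}$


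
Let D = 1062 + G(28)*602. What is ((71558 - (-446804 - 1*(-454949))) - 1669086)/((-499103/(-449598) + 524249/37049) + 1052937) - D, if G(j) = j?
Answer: -314293959134259825560/17539190377727923 ≈ -17920.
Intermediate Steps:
D = 17918 (D = 1062 + 28*602 = 1062 + 16856 = 17918)
((71558 - (-446804 - 1*(-454949))) - 1669086)/((-499103/(-449598) + 524249/37049) + 1052937) - D = ((71558 - (-446804 - 1*(-454949))) - 1669086)/((-499103/(-449598) + 524249/37049) + 1052937) - 1*17918 = ((71558 - (-446804 + 454949)) - 1669086)/((-499103*(-1/449598) + 524249*(1/37049)) + 1052937) - 17918 = ((71558 - 1*8145) - 1669086)/((499103/449598 + 524249/37049) + 1052937) - 17918 = ((71558 - 8145) - 1669086)/(254192568949/16657156302 + 1052937) - 17918 = (63413 - 1669086)/(17539190377727923/16657156302) - 17918 = -1605673*16657156302/17539190377727923 - 17918 = -26745946130901246/17539190377727923 - 17918 = -314293959134259825560/17539190377727923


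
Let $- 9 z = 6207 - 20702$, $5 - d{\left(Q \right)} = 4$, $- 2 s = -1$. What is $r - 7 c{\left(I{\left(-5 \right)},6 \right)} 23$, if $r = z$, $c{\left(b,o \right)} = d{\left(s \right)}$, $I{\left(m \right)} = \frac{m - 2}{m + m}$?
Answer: $\frac{13046}{9} \approx 1449.6$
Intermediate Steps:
$s = \frac{1}{2}$ ($s = \left(- \frac{1}{2}\right) \left(-1\right) = \frac{1}{2} \approx 0.5$)
$I{\left(m \right)} = \frac{-2 + m}{2 m}$
$d{\left(Q \right)} = 1$ ($d{\left(Q \right)} = 5 - 4 = 1$)
$c{\left(b,o \right)} = 1$
$z = \frac{14495}{9}$ ($z = - \frac{6207 - 20702}{9} = \left(- \frac{1}{9}\right) \left(-14495\right) = \frac{14495}{9} \approx 1610.6$)
$r = \frac{14495}{9} \approx 1610.6$
$r - 7 c{\left(I{\left(-5 \right)},6 \right)} 23 = \frac{14495}{9} - 7 \cdot 1 \cdot 23 = \frac{14495}{9} - 7 \cdot 23 = \frac{14495}{9} - 161 = \frac{13046}{9}$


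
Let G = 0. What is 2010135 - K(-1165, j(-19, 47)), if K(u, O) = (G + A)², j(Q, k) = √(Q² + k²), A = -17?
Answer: 2009846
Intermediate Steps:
K(u, O) = 289 (K(u, O) = (0 - 17)² = (-17)² = 289)
2010135 - K(-1165, j(-19, 47)) = 2010135 - 1*289 = 2010135 - 289 = 2009846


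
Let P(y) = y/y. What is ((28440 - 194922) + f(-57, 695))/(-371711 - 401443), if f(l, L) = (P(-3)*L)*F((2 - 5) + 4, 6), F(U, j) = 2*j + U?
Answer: 157447/773154 ≈ 0.20364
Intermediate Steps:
P(y) = 1
F(U, j) = U + 2*j
f(l, L) = 13*L (f(l, L) = (1*L)*(((2 - 5) + 4) + 2*6) = L*((-3 + 4) + 12) = L*(1 + 12) = L*13 = 13*L)
((28440 - 194922) + f(-57, 695))/(-371711 - 401443) = ((28440 - 194922) + 13*695)/(-371711 - 401443) = (-166482 + 9035)/(-773154) = -157447*(-1/773154) = 157447/773154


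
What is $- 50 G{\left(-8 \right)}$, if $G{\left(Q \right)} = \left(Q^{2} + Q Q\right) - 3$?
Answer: $-6250$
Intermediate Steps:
$G{\left(Q \right)} = -3 + 2 Q^{2}$ ($G{\left(Q \right)} = \left(Q^{2} + Q^{2}\right) - 3 = 2 Q^{2} - 3 = -3 + 2 Q^{2}$)
$- 50 G{\left(-8 \right)} = - 50 \left(-3 + 2 \left(-8\right)^{2}\right) = - 50 \left(-3 + 2 \cdot 64\right) = - 50 \left(-3 + 128\right) = \left(-50\right) 125 = -6250$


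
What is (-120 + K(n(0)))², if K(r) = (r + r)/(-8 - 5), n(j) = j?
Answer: 14400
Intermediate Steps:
K(r) = -2*r/13 (K(r) = (2*r)/(-13) = (2*r)*(-1/13) = -2*r/13)
(-120 + K(n(0)))² = (-120 - 2/13*0)² = (-120 + 0)² = (-120)² = 14400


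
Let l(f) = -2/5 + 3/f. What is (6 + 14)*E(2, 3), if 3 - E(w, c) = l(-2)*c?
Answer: 174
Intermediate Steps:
l(f) = -⅖ + 3/f (l(f) = -2*⅕ + 3/f = -⅖ + 3/f)
E(w, c) = 3 + 19*c/10 (E(w, c) = 3 - (-⅖ + 3/(-2))*c = 3 - (-⅖ + 3*(-½))*c = 3 - (-⅖ - 3/2)*c = 3 - (-19)*c/10 = 3 + 19*c/10)
(6 + 14)*E(2, 3) = (6 + 14)*(3 + (19/10)*3) = 20*(3 + 57/10) = 20*(87/10) = 174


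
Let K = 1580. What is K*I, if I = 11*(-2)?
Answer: -34760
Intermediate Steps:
I = -22
K*I = 1580*(-22) = -34760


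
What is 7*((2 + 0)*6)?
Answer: 84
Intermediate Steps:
7*((2 + 0)*6) = 7*(2*6) = 7*12 = 84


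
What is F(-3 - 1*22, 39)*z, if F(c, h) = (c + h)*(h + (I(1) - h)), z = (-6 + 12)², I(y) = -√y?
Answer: -504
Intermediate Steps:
z = 36 (z = 6² = 36)
F(c, h) = -c - h (F(c, h) = (c + h)*(h + (-√1 - h)) = (c + h)*(h + (-1*1 - h)) = (c + h)*(h + (-1 - h)) = (c + h)*(-1) = -c - h)
F(-3 - 1*22, 39)*z = (-(-3 - 1*22) - 1*39)*36 = (-(-3 - 22) - 39)*36 = (-1*(-25) - 39)*36 = (25 - 39)*36 = -14*36 = -504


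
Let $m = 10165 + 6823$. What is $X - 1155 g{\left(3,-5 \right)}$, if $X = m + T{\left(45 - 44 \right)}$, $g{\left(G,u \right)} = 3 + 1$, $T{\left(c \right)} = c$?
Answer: $12369$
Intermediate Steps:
$g{\left(G,u \right)} = 4$
$m = 16988$
$X = 16989$ ($X = 16988 + \left(45 - 44\right) = 16988 + 1 = 16989$)
$X - 1155 g{\left(3,-5 \right)} = 16989 - 1155 \cdot 4 = 16989 - 4620 = 12369$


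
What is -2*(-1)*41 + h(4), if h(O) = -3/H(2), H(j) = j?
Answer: 161/2 ≈ 80.500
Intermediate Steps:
h(O) = -3/2
-2*(-1)*41 + h(4) = -2*(-1)*41 - 3/2 = 2*41 - 3/2 = 82 - 3/2 = 161/2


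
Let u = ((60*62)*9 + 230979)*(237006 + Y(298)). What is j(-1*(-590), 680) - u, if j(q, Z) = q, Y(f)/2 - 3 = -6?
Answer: -62676782410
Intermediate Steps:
Y(f) = -6 (Y(f) = 6 + 2*(-6) = 6 - 12 = -6)
u = 62676783000 (u = ((60*62)*9 + 230979)*(237006 - 6) = (3720*9 + 230979)*237000 = (33480 + 230979)*237000 = 264459*237000 = 62676783000)
j(-1*(-590), 680) - u = -1*(-590) - 1*62676783000 = 590 - 62676783000 = -62676782410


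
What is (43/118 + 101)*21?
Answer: 251181/118 ≈ 2128.7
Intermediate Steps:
(43/118 + 101)*21 = (11961/118)*21 = 251181/118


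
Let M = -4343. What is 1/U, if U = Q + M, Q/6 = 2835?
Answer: 1/12667 ≈ 7.8945e-5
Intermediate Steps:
Q = 17010 (Q = 6*2835 = 17010)
U = 12667 (U = 17010 - 4343 = 12667)
1/U = 1/12667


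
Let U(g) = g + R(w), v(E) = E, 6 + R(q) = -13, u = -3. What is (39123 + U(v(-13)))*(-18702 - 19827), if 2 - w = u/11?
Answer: -1506137139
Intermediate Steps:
w = 25/11 (w = 2 - (-3)/11 = 2 - 1*(-3/11) = 2 + 3/11 = 25/11 ≈ 2.2727)
R(q) = -19 (R(q) = -6 - 13 = -19)
U(g) = -19 + g (U(g) = g - 19 = -19 + g)
(39123 + U(v(-13)))*(-18702 - 19827) = (39123 + (-19 - 13))*(-18702 - 19827) = (39123 - 32)*(-38529) = 39091*(-38529) = -1506137139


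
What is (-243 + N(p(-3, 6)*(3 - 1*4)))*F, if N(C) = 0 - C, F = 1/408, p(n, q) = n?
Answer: -41/68 ≈ -0.60294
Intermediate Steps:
F = 1/408 ≈ 0.0024510
N(C) = -C
(-243 + N(p(-3, 6)*(3 - 1*4)))*F = (-243 - (-3)*(3 - 1*4))*(1/408) = (-243 - (-3)*(3 - 4))*(1/408) = (-243 - (-3)*(-1))*(1/408) = (-243 - 1*3)*(1/408) = (-243 - 3)*(1/408) = -246*1/408 = -41/68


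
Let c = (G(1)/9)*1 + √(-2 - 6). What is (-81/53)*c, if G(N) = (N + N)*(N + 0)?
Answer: -18/53 - 162*I*√2/53 ≈ -0.33962 - 4.3227*I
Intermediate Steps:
G(N) = 2*N² (G(N) = (2*N)*N = 2*N²)
c = 2/9 + 2*I*√2 (c = ((2*1²)/9)*1 + √(-2 - 6) = ((2*1)*(⅑))*1 + √(-8) = (2*(⅑))*1 + 2*I*√2 = (2/9)*1 + 2*I*√2 = 2/9 + 2*I*√2 ≈ 0.22222 + 2.8284*I)
(-81/53)*c = (-81/53)*(2/9 + 2*I*√2) = (-81*1/53)*(2/9 + 2*I*√2) = -81*(2/9 + 2*I*√2)/53 = -18/53 - 162*I*√2/53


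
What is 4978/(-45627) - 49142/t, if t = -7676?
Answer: 1101995453/175116426 ≈ 6.2929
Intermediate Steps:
4978/(-45627) - 49142/t = 4978/(-45627) - 49142/(-7676) = 4978*(-1/45627) - 49142*(-1/7676) = -4978/45627 + 24571/3838 = 1101995453/175116426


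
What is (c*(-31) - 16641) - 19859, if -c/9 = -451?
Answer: -162329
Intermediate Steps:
c = 4059 (c = -9*(-451) = 4059)
(c*(-31) - 16641) - 19859 = (4059*(-31) - 16641) - 19859 = (-125829 - 16641) - 19859 = -142470 - 19859 = -162329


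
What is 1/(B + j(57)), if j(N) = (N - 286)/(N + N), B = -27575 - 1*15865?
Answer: -114/4952389 ≈ -2.3019e-5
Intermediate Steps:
B = -43440 (B = -27575 - 15865 = -43440)
j(N) = (-286 + N)/(2*N) (j(N) = (-286 + N)/((2*N)) = (-286 + N)*(1/(2*N)) = (-286 + N)/(2*N))
1/(B + j(57)) = 1/(-43440 + (1/2)*(-286 + 57)/57) = 1/(-43440 + (1/2)*(1/57)*(-229)) = 1/(-43440 - 229/114) = 1/(-4952389/114) = -114/4952389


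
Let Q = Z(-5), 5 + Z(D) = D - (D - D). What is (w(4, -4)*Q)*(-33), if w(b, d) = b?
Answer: 1320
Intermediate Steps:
Z(D) = -5 + D (Z(D) = -5 + (D - (D - D)) = -5 + (D - 1*0) = -5 + (D + 0) = -5 + D)
Q = -10 (Q = -5 - 5 = -10)
(w(4, -4)*Q)*(-33) = (4*(-10))*(-33) = -40*(-33) = 1320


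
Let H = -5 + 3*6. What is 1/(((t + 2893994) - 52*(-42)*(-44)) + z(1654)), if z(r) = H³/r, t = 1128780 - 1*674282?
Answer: 1654/5379465181 ≈ 3.0747e-7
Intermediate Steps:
t = 454498 (t = 1128780 - 674282 = 454498)
H = 13 (H = -5 + 18 = 13)
z(r) = 2197/r (z(r) = 13³/r = 2197/r)
1/(((t + 2893994) - 52*(-42)*(-44)) + z(1654)) = 1/(((454498 + 2893994) - 52*(-42)*(-44)) + 2197/1654) = 1/((3348492 + 2184*(-44)) + 2197*(1/1654)) = 1/((3348492 - 96096) + 2197/1654) = 1/(3252396 + 2197/1654) = 1/(5379465181/1654) = 1654/5379465181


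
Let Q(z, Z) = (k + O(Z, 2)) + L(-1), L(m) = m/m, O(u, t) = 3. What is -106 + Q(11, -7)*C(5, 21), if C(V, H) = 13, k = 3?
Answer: -15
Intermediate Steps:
L(m) = 1
Q(z, Z) = 7 (Q(z, Z) = (3 + 3) + 1 = 6 + 1 = 7)
-106 + Q(11, -7)*C(5, 21) = -106 + 7*13 = -106 + 91 = -15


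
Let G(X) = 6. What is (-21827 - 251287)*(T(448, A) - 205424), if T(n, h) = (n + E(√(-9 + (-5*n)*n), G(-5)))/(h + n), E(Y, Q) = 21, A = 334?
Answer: 21936666556143/391 ≈ 5.6104e+10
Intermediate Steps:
T(n, h) = (21 + n)/(h + n) (T(n, h) = (n + 21)/(h + n) = (21 + n)/(h + n))
(-21827 - 251287)*(T(448, A) - 205424) = (-21827 - 251287)*((21 + 448)/(334 + 448) - 205424) = -273114*(469/782 - 205424) = -273114*(-160641099/782) = 21936666556143/391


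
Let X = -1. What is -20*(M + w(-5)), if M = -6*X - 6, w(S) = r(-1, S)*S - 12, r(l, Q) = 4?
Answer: 640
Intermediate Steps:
w(S) = -12 + 4*S (w(S) = 4*S - 12 = -12 + 4*S)
M = 0 (M = -6*(-1) - 6 = 6 - 6 = 0)
-20*(M + w(-5)) = -20*(0 + (-12 + 4*(-5))) = -20*(0 + (-12 - 20)) = -20*(0 - 32) = -20*(-32) = 640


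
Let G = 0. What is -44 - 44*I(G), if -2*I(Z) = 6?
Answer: 88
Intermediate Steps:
I(Z) = -3 (I(Z) = -1/2*6 = -3)
-44 - 44*I(G) = -44 - 44*(-3) = -44 + 132 = 88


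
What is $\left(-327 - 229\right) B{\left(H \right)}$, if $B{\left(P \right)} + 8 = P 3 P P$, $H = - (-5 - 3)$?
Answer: $-849568$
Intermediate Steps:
$H = 8$ ($H = \left(-1\right) \left(-8\right) = 8$)
$B{\left(P \right)} = -8 + 3 P^{3}$ ($B{\left(P \right)} = -8 + P 3 P P = -8 + 3 P P^{2} = -8 + 3 P^{3}$)
$\left(-327 - 229\right) B{\left(H \right)} = \left(-327 - 229\right) \left(-8 + 3 \cdot 8^{3}\right) = - 556 \left(-8 + 3 \cdot 512\right) = - 556 \left(-8 + 1536\right) = \left(-556\right) 1528 = -849568$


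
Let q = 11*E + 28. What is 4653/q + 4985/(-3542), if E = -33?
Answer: -18150901/1186570 ≈ -15.297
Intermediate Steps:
q = -335 (q = 11*(-33) + 28 = -363 + 28 = -335)
4653/q + 4985/(-3542) = 4653/(-335) + 4985/(-3542) = 4653*(-1/335) + 4985*(-1/3542) = -4653/335 - 4985/3542 = -18150901/1186570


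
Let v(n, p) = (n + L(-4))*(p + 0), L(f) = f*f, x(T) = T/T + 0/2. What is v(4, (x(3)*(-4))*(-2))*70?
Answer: 11200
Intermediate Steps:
x(T) = 1 (x(T) = 1 + 0*(½) = 1 + 0 = 1)
L(f) = f²
v(n, p) = p*(16 + n) (v(n, p) = (n + (-4)²)*(p + 0) = (n + 16)*p = (16 + n)*p = p*(16 + n))
v(4, (x(3)*(-4))*(-2))*70 = (((1*(-4))*(-2))*(16 + 4))*70 = (-4*(-2)*20)*70 = (8*20)*70 = 160*70 = 11200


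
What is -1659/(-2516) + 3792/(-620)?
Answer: -2128023/389980 ≈ -5.4567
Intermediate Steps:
-1659/(-2516) + 3792/(-620) = -1659*(-1/2516) + 3792*(-1/620) = 1659/2516 - 948/155 = -2128023/389980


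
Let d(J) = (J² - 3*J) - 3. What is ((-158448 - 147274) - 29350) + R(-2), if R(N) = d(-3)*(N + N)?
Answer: -335132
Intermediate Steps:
d(J) = -3 + J² - 3*J
R(N) = 30*N (R(N) = (-3 + (-3)² - 3*(-3))*(N + N) = (-3 + 9 + 9)*(2*N) = 15*(2*N) = 30*N)
((-158448 - 147274) - 29350) + R(-2) = ((-158448 - 147274) - 29350) + 30*(-2) = (-305722 - 29350) - 60 = -335072 - 60 = -335132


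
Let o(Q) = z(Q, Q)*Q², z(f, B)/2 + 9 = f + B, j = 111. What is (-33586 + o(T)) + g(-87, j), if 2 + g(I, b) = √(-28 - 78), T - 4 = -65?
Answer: -1008490 + I*√106 ≈ -1.0085e+6 + 10.296*I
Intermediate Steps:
T = -61 (T = 4 - 65 = -61)
z(f, B) = -18 + 2*B + 2*f (z(f, B) = -18 + 2*(f + B) = -18 + 2*(B + f) = -18 + (2*B + 2*f) = -18 + 2*B + 2*f)
g(I, b) = -2 + I*√106 (g(I, b) = -2 + √(-28 - 78) = -2 + √(-106) = -2 + I*√106)
o(Q) = Q²*(-18 + 4*Q) (o(Q) = (-18 + 2*Q + 2*Q)*Q² = (-18 + 4*Q)*Q² = Q²*(-18 + 4*Q))
(-33586 + o(T)) + g(-87, j) = (-33586 + (-61)²*(-18 + 4*(-61))) + (-2 + I*√106) = (-33586 + 3721*(-18 - 244)) + (-2 + I*√106) = (-33586 + 3721*(-262)) + (-2 + I*√106) = (-33586 - 974902) + (-2 + I*√106) = -1008488 + (-2 + I*√106) = -1008490 + I*√106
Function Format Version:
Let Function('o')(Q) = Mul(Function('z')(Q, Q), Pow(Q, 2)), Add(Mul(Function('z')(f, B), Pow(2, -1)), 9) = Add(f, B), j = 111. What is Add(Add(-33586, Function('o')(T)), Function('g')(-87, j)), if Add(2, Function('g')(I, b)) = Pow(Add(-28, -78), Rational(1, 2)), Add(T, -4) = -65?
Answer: Add(-1008490, Mul(I, Pow(106, Rational(1, 2)))) ≈ Add(-1.0085e+6, Mul(10.296, I))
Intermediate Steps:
T = -61 (T = Add(4, -65) = -61)
Function('z')(f, B) = Add(-18, Mul(2, B), Mul(2, f)) (Function('z')(f, B) = Add(-18, Mul(2, Add(f, B))) = Add(-18, Mul(2, Add(B, f))) = Add(-18, Add(Mul(2, B), Mul(2, f))) = Add(-18, Mul(2, B), Mul(2, f)))
Function('g')(I, b) = Add(-2, Mul(I, Pow(106, Rational(1, 2)))) (Function('g')(I, b) = Add(-2, Pow(Add(-28, -78), Rational(1, 2))) = Add(-2, Pow(-106, Rational(1, 2))) = Add(-2, Mul(I, Pow(106, Rational(1, 2)))))
Function('o')(Q) = Mul(Pow(Q, 2), Add(-18, Mul(4, Q))) (Function('o')(Q) = Mul(Add(-18, Mul(2, Q), Mul(2, Q)), Pow(Q, 2)) = Mul(Add(-18, Mul(4, Q)), Pow(Q, 2)) = Mul(Pow(Q, 2), Add(-18, Mul(4, Q))))
Add(Add(-33586, Function('o')(T)), Function('g')(-87, j)) = Add(Add(-33586, Mul(Pow(-61, 2), Add(-18, Mul(4, -61)))), Add(-2, Mul(I, Pow(106, Rational(1, 2))))) = Add(Add(-33586, Mul(3721, Add(-18, -244))), Add(-2, Mul(I, Pow(106, Rational(1, 2))))) = Add(Add(-33586, Mul(3721, -262)), Add(-2, Mul(I, Pow(106, Rational(1, 2))))) = Add(Add(-33586, -974902), Add(-2, Mul(I, Pow(106, Rational(1, 2))))) = Add(-1008488, Add(-2, Mul(I, Pow(106, Rational(1, 2))))) = Add(-1008490, Mul(I, Pow(106, Rational(1, 2))))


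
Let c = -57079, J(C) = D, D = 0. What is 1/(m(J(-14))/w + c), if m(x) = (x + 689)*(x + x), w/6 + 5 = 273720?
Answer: -1/57079 ≈ -1.7520e-5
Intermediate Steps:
J(C) = 0
w = 1642290 (w = -30 + 6*273720 = -30 + 1642320 = 1642290)
m(x) = 2*x*(689 + x) (m(x) = (689 + x)*(2*x) = 2*x*(689 + x))
1/(m(J(-14))/w + c) = 1/((2*0*(689 + 0))/1642290 - 57079) = 1/((2*0*689)*(1/1642290) - 57079) = 1/(0*(1/1642290) - 57079) = 1/(0 - 57079) = 1/(-57079) = -1/57079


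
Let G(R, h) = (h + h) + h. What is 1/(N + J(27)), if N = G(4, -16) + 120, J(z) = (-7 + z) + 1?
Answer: 1/93 ≈ 0.010753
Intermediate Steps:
J(z) = -6 + z
G(R, h) = 3*h (G(R, h) = 2*h + h = 3*h)
N = 72 (N = 3*(-16) + 120 = -48 + 120 = 72)
1/(N + J(27)) = 1/(72 + (-6 + 27)) = 1/(72 + 21) = 1/93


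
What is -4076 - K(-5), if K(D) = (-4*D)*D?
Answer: -3976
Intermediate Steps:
K(D) = -4*D²
-4076 - K(-5) = -4076 - (-4)*(-5)² = -4076 - (-4)*25 = -4076 - 1*(-100) = -4076 + 100 = -3976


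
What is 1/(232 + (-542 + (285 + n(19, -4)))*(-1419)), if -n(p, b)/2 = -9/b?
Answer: 2/742601 ≈ 2.6932e-6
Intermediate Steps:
n(p, b) = 18/b (n(p, b) = -(-18)/b = 18/b)
1/(232 + (-542 + (285 + n(19, -4)))*(-1419)) = 1/(232 + (-542 + (285 + 18/(-4)))*(-1419)) = 1/(232 + (-542 + (285 + 18*(-¼)))*(-1419)) = 1/(232 + (-542 + (285 - 9/2))*(-1419)) = 1/(232 + (-542 + 561/2)*(-1419)) = 1/(232 - 523/2*(-1419)) = 1/(232 + 742137/2) = 1/(742601/2) = 2/742601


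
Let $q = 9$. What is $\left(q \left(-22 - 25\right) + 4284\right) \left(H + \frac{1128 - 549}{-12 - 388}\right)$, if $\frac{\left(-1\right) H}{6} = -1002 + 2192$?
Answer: $- \frac{11029251519}{400} \approx -2.7573 \cdot 10^{7}$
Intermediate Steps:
$H = -7140$ ($H = - 6 \left(-1002 + 2192\right) = \left(-6\right) 1190 = -7140$)
$\left(q \left(-22 - 25\right) + 4284\right) \left(H + \frac{1128 - 549}{-12 - 388}\right) = \left(9 \left(-22 - 25\right) + 4284\right) \left(-7140 + \frac{1128 - 549}{-12 - 388}\right) = \left(9 \left(-47\right) + 4284\right) \left(-7140 + \frac{579}{-400}\right) = \left(-423 + 4284\right) \left(-7140 + 579 \left(- \frac{1}{400}\right)\right) = 3861 \left(-7140 - \frac{579}{400}\right) = 3861 \left(- \frac{2856579}{400}\right) = - \frac{11029251519}{400}$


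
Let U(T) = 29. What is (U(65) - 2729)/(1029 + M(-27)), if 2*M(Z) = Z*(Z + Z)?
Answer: -450/293 ≈ -1.5358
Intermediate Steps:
M(Z) = Z**2 (M(Z) = (Z*(Z + Z))/2 = (Z*(2*Z))/2 = (2*Z**2)/2 = Z**2)
(U(65) - 2729)/(1029 + M(-27)) = (29 - 2729)/(1029 + (-27)**2) = -2700/(1029 + 729) = -2700/1758 = -2700*1/1758 = -450/293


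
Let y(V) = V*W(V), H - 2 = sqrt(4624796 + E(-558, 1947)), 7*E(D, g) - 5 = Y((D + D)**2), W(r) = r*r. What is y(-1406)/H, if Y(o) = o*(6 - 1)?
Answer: 38912039824/38600829 - 2779431416*sqrt(270205999)/38600829 ≈ -1.1826e+6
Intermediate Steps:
W(r) = r**2
Y(o) = 5*o (Y(o) = o*5 = 5*o)
E(D, g) = 5/7 + 20*D**2/7 (E(D, g) = 5/7 + (5*(D + D)**2)/7 = 5/7 + (5*(2*D)**2)/7 = 5/7 + (5*(4*D**2))/7 = 5/7 + (20*D**2)/7 = 5/7 + 20*D**2/7)
H = 2 + sqrt(270205999)/7 (H = 2 + sqrt(4624796 + (5/7 + (20/7)*(-558)**2)) = 2 + sqrt(4624796 + (5/7 + (20/7)*311364)) = 2 + sqrt(4624796 + (5/7 + 6227280/7)) = 2 + sqrt(4624796 + 6227285/7) = 2 + sqrt(38600857/7) = 2 + sqrt(270205999)/7 ≈ 2350.3)
y(V) = V**3 (y(V) = V*V**2 = V**3)
y(-1406)/H = (-1406)**3/(2 + sqrt(270205999)/7) = -2779431416/(2 + sqrt(270205999)/7)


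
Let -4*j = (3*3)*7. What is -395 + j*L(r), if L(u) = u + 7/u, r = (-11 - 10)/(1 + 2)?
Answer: -269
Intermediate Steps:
j = -63/4 (j = -3*3*7/4 = -9*7/4 = -¼*63 = -63/4 ≈ -15.750)
r = -7 (r = -21/3 = -21*⅓ = -7)
-395 + j*L(r) = -395 - 63*(-7 + 7/(-7))/4 = -395 - 63*(-7 + 7*(-⅐))/4 = -395 - 63*(-7 - 1)/4 = -395 - 63/4*(-8) = -395 + 126 = -269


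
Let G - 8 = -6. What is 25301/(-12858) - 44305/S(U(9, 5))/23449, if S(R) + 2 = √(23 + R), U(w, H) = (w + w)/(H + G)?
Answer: -97561187159/45527593542 - 44305*√1253/3540799 ≈ -2.5858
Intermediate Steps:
G = 2 (G = 8 - 6 = 2)
U(w, H) = 2*w/(2 + H) (U(w, H) = (w + w)/(H + 2) = (2*w)/(2 + H) = 2*w/(2 + H))
S(R) = -2 + √(23 + R)
25301/(-12858) - 44305/S(U(9, 5))/23449 = 25301/(-12858) - 44305/(-2 + √(23 + 2*9/(2 + 5)))/23449 = 25301*(-1/12858) - 44305/(-2 + √(23 + 2*9/7))*(1/23449) = -25301/12858 - 44305/(-2 + √(23 + 2*9*(⅐)))*(1/23449) = -25301/12858 - 44305/(-2 + √(23 + 18/7))*(1/23449) = -25301/12858 - 44305/(-2 + √(179/7))*(1/23449) = -25301/12858 - 44305/(-2 + √1253/7)*(1/23449) = -25301/12858 - 44305/(23449*(-2 + √1253/7))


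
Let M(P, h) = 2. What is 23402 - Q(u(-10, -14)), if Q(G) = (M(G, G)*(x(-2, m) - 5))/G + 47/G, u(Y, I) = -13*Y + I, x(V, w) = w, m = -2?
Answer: 2714599/116 ≈ 23402.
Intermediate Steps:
u(Y, I) = I - 13*Y
Q(G) = 33/G (Q(G) = (2*(-2 - 5))/G + 47/G = (2*(-7))/G + 47/G = -14/G + 47/G = 33/G)
23402 - Q(u(-10, -14)) = 23402 - 33/(-14 - 13*(-10)) = 23402 - 33/(-14 + 130) = 23402 - 33/116 = 2714599/116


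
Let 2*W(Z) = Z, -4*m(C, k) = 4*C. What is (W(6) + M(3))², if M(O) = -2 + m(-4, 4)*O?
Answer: 169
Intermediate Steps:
m(C, k) = -C
W(Z) = Z/2
M(O) = -2 + 4*O (M(O) = -2 + (-1*(-4))*O = -2 + 4*O)
(W(6) + M(3))² = ((½)*6 + (-2 + 4*3))² = (3 + (-2 + 12))² = (3 + 10)² = 13² = 169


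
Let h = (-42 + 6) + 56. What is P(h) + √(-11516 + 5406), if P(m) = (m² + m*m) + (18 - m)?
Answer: 798 + I*√6110 ≈ 798.0 + 78.167*I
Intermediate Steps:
h = 20 (h = -36 + 56 = 20)
P(m) = 18 - m + 2*m² (P(m) = (m² + m²) + (18 - m) = 2*m² + (18 - m) = 18 - m + 2*m²)
P(h) + √(-11516 + 5406) = (18 - 1*20 + 2*20²) + √(-11516 + 5406) = (18 - 20 + 2*400) + √(-6110) = (18 - 20 + 800) + I*√6110 = 798 + I*√6110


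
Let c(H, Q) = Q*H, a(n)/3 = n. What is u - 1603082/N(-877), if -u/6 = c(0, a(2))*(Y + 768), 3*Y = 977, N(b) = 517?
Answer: -1603082/517 ≈ -3100.7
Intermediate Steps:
a(n) = 3*n
c(H, Q) = H*Q
Y = 977/3 (Y = (⅓)*977 = 977/3 ≈ 325.67)
u = 0 (u = -6*0*(3*2)*(977/3 + 768) = -6*0*6*3281/3 = -0*3281/3 = -6*0 = 0)
u - 1603082/N(-877) = 0 - 1603082/517 = -1603082/517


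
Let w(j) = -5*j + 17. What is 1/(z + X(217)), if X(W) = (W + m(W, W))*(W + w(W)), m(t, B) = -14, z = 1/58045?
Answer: -58045/10027447884 ≈ -5.7886e-6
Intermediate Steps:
z = 1/58045 ≈ 1.7228e-5
w(j) = 17 - 5*j
X(W) = (-14 + W)*(17 - 4*W) (X(W) = (W - 14)*(W + (17 - 5*W)) = (-14 + W)*(17 - 4*W))
1/(z + X(217)) = 1/(1/58045 + (-238 - 4*217**2 + 73*217)) = 1/(1/58045 + (-238 - 4*47089 + 15841)) = 1/(1/58045 + (-238 - 188356 + 15841)) = 1/(1/58045 - 172753) = 1/(-10027447884/58045) = -58045/10027447884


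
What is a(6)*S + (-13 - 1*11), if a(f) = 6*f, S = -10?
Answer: -384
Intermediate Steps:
a(6)*S + (-13 - 1*11) = (6*6)*(-10) + (-13 - 1*11) = 36*(-10) + (-13 - 11) = -360 - 24 = -384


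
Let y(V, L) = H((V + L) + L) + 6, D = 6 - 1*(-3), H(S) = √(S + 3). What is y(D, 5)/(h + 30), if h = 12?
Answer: ⅐ + √22/42 ≈ 0.25453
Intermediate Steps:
H(S) = √(3 + S)
D = 9 (D = 6 + 3 = 9)
y(V, L) = 6 + √(3 + V + 2*L) (y(V, L) = √(3 + ((V + L) + L)) + 6 = √(3 + ((L + V) + L)) + 6 = √(3 + (V + 2*L)) + 6 = √(3 + V + 2*L) + 6 = 6 + √(3 + V + 2*L))
y(D, 5)/(h + 30) = (6 + √(3 + 9 + 2*5))/(12 + 30) = (6 + √(3 + 9 + 10))/42 = (6 + √22)/42 = ⅐ + √22/42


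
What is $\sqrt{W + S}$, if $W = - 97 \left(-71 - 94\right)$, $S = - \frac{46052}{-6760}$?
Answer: $\frac{\sqrt{270599630}}{130} \approx 126.54$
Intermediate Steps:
$S = \frac{11513}{1690}$ ($S = \left(-46052\right) \left(- \frac{1}{6760}\right) = \frac{11513}{1690} \approx 6.8124$)
$W = 16005$ ($W = \left(-97\right) \left(-165\right) = 16005$)
$\sqrt{W + S} = \sqrt{16005 + \frac{11513}{1690}} = \sqrt{\frac{27059963}{1690}} = \frac{\sqrt{270599630}}{130}$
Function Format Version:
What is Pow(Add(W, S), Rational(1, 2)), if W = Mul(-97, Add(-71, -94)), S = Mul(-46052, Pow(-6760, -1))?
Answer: Mul(Rational(1, 130), Pow(270599630, Rational(1, 2))) ≈ 126.54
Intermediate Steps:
S = Rational(11513, 1690) (S = Mul(-46052, Rational(-1, 6760)) = Rational(11513, 1690) ≈ 6.8124)
W = 16005 (W = Mul(-97, -165) = 16005)
Pow(Add(W, S), Rational(1, 2)) = Pow(Add(16005, Rational(11513, 1690)), Rational(1, 2)) = Pow(Rational(27059963, 1690), Rational(1, 2)) = Mul(Rational(1, 130), Pow(270599630, Rational(1, 2)))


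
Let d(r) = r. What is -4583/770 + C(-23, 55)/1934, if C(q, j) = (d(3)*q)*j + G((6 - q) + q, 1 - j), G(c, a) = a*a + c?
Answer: -2383933/372295 ≈ -6.4033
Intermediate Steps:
G(c, a) = c + a² (G(c, a) = a² + c = c + a²)
C(q, j) = 6 + (1 - j)² + 3*j*q (C(q, j) = (3*q)*j + (((6 - q) + q) + (1 - j)²) = 3*j*q + (6 + (1 - j)²) = 6 + (1 - j)² + 3*j*q)
-4583/770 + C(-23, 55)/1934 = -4583/770 + (6 + (-1 + 55)² + 3*55*(-23))/1934 = -4583*1/770 + (6 + 54² - 3795)*(1/1934) = -4583/770 + (6 + 2916 - 3795)*(1/1934) = -4583/770 - 873*1/1934 = -4583/770 - 873/1934 = -2383933/372295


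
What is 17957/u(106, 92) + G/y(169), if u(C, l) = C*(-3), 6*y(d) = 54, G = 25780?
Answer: 2678809/954 ≈ 2808.0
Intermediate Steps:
y(d) = 9 (y(d) = (⅙)*54 = 9)
u(C, l) = -3*C
17957/u(106, 92) + G/y(169) = 17957/((-3*106)) + 25780/9 = 17957/(-318) + 25780*(⅑) = 17957*(-1/318) + 25780/9 = -17957/318 + 25780/9 = 2678809/954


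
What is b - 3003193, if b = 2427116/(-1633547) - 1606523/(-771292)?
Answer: -3783847439808914523/1259941732724 ≈ -3.0032e+6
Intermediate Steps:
b = 752315673209/1259941732724 (b = 2427116*(-1/1633547) - 1606523*(-1/771292) = -2427116/1633547 + 1606523/771292 = 752315673209/1259941732724 ≈ 0.59710)
b - 3003193 = 752315673209/1259941732724 - 3003193 = -3783847439808914523/1259941732724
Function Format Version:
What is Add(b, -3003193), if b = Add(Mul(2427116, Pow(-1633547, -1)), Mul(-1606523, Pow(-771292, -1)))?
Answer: Rational(-3783847439808914523, 1259941732724) ≈ -3.0032e+6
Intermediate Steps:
b = Rational(752315673209, 1259941732724) (b = Add(Mul(2427116, Rational(-1, 1633547)), Mul(-1606523, Rational(-1, 771292))) = Add(Rational(-2427116, 1633547), Rational(1606523, 771292)) = Rational(752315673209, 1259941732724) ≈ 0.59710)
Add(b, -3003193) = Add(Rational(752315673209, 1259941732724), -3003193) = Rational(-3783847439808914523, 1259941732724)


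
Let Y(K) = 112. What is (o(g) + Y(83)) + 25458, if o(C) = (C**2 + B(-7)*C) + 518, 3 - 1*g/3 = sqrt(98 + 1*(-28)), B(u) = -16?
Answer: 26655 - 6*sqrt(70) ≈ 26605.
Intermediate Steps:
g = 9 - 3*sqrt(70) (g = 9 - 3*sqrt(98 + 1*(-28)) = 9 - 3*sqrt(98 - 28) = 9 - 3*sqrt(70) ≈ -16.100)
o(C) = 518 + C**2 - 16*C (o(C) = (C**2 - 16*C) + 518 = 518 + C**2 - 16*C)
(o(g) + Y(83)) + 25458 = ((518 + (9 - 3*sqrt(70))**2 - 16*(9 - 3*sqrt(70))) + 112) + 25458 = ((518 + (9 - 3*sqrt(70))**2 + (-144 + 48*sqrt(70))) + 112) + 25458 = ((374 + (9 - 3*sqrt(70))**2 + 48*sqrt(70)) + 112) + 25458 = (486 + (9 - 3*sqrt(70))**2 + 48*sqrt(70)) + 25458 = 25944 + (9 - 3*sqrt(70))**2 + 48*sqrt(70)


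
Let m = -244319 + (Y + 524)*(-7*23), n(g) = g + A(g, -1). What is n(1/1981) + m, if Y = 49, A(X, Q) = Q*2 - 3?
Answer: -666759036/1981 ≈ -3.3658e+5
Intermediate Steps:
A(X, Q) = -3 + 2*Q (A(X, Q) = 2*Q - 3 = -3 + 2*Q)
n(g) = -5 + g (n(g) = g + (-3 + 2*(-1)) = g + (-3 - 2) = g - 5 = -5 + g)
m = -336572 (m = -244319 + (49 + 524)*(-7*23) = -244319 + 573*(-161) = -244319 - 92253 = -336572)
n(1/1981) + m = (-5 + 1/1981) - 336572 = -9904/1981 - 336572 = -666759036/1981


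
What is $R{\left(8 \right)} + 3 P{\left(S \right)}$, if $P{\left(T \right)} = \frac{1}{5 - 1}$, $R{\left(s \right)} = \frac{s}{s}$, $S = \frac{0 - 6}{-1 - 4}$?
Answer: $\frac{7}{4} \approx 1.75$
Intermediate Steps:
$S = \frac{6}{5}$ ($S = \frac{0 - 6}{-5} = \left(-6\right) \left(- \frac{1}{5}\right) = \frac{6}{5} \approx 1.2$)
$R{\left(s \right)} = 1$
$P{\left(T \right)} = \frac{1}{4}$
$R{\left(8 \right)} + 3 P{\left(S \right)} = 1 + 3 \cdot \frac{1}{4} = 1 + \frac{3}{4} = \frac{7}{4}$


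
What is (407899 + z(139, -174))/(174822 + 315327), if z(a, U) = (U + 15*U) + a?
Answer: 405254/490149 ≈ 0.82680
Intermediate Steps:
z(a, U) = a + 16*U (z(a, U) = 16*U + a = a + 16*U)
(407899 + z(139, -174))/(174822 + 315327) = (407899 + (139 + 16*(-174)))/(174822 + 315327) = (407899 + (139 - 2784))/490149 = (407899 - 2645)*(1/490149) = 405254*(1/490149) = 405254/490149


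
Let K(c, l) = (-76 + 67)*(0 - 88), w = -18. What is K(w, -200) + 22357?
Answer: 23149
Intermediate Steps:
K(c, l) = 792 (K(c, l) = -9*(-88) = 792)
K(w, -200) + 22357 = 792 + 22357 = 23149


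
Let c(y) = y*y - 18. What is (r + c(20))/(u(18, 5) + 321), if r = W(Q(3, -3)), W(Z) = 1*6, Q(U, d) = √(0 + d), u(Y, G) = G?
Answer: 194/163 ≈ 1.1902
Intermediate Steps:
c(y) = -18 + y² (c(y) = y² - 18 = -18 + y²)
Q(U, d) = √d
W(Z) = 6
r = 6
(r + c(20))/(u(18, 5) + 321) = (6 + (-18 + 20²))/(5 + 321) = (6 + (-18 + 400))/326 = (6 + 382)/326 = (1/326)*388 = 194/163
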